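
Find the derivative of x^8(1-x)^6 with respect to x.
Product rule: 8x^{7}(1-x)^{6} + x^8·(-6)(1-x)^{5}.

Answer: 8x^7(1-x)^6 - 6x^8(1-x)^5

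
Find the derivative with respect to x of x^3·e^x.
Product rule: d/dx[x^3]·e^x + x^3·d/dx[e^x] = 3x^{2}e^x + x^3e^x.

Answer: (3x^2 + x^3)e^x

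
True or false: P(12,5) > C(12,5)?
True

Explanation: P(12,5) = 95,040 and C(12,5) = 792; P(n,r) = r! × C(n,r) so P > C whenever r ≥ 2.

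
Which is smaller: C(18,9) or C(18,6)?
C(18,6)

Reasoning: C(18,9)=48,620, C(18,6)=18,564.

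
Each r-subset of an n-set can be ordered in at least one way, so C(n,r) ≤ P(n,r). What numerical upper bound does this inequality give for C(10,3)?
720

Working:
P(10,3) = 10·9·8 = 720, so C(10,3) ≤ 720. (The bound is loose by a factor of 3! = 6: C(10,3) = 720/6 = 120.)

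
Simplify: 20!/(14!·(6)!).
38,760

Solution: This is C(20,14) = 38,760.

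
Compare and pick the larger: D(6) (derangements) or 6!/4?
D(6)

Explanation: D(6) = (6-1)·[D(5) + D(4)] = 5·[44 + 9] = 265; 6!/4 = 720/4 = 180.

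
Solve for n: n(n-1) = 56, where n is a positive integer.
8

n² − n − 56 = 0, so n = (1 ± √(1 + 4·56))/2 = (1 ± √225)/2 = (1 ± 15)/2, i.e. n = 8 or n = -7. Taking the positive root, n = 8 (check: 8×7 = 56).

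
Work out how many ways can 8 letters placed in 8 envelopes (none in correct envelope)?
14,833
Using D(n) = (n-1)[D(n-1) + D(n-2)]:
D(8) = (8-1) × [D(7) + D(6)]
      = 7 × [1854 + 265]
      = 7 × 2119
      = 14,833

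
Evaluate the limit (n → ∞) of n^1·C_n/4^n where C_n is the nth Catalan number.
0

Reasoning: C_n ~ 4^n/(n^(3/2)√π), so n^1·C_n/4^n ~ n^(1 − 3/2)/√π → 0.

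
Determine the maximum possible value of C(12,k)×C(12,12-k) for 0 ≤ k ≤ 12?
853,776

Explanation: C(12,k)·C(12,12-k) = C(12,k)², maximised at the centre k = 6: C(12,6)² = 853,776.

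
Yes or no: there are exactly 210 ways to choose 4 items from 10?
Yes

Reasoning: C(10,4) = 210.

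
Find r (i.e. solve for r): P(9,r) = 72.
2

Reasoning: P(9,r) = 9·8·…·(9−r+1), a product of r factors. Multiplying down from 9: 9 = 9; 9·8 = 72 ✓ (2 factors). So r = 2.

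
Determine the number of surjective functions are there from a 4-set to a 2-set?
14

Explanation: Onto functions = 2! × S(4,2)
First compute S(4,2) via recurrence:
Using the Stirling recurrence: S(n,k) = k·S(n-1,k) + S(n-1,k-1)
S(4,2) = 2·S(3,2) + S(3,1)
         = 2·3 + 1
         = 6 + 1
         = 7
Then: 2 × 7 = 14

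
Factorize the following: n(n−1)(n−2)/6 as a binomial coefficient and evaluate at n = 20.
n(n−1)(n−2)/6 = n!/(3!(n−3)!) = C(n,3). At n = 20: C(20,3) = 1,140.

Answer: C(n,3); C(20,3) = 1,140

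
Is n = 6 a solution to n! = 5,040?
6! = 6·5! = 6·120 = 720, which does not equal 5,040.
Final answer: No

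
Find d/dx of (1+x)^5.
5(1+x)^4

Explanation: Using the power rule: d/dx (1+x)^5 = 5(1+x)^{4}.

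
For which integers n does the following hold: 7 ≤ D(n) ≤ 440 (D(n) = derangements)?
4, 5, 6

Solution: Using D(n) = (n−1)[D(n−1) + D(n−2)] with D(1)=0, D(2)=1: D(3)=2; D(4)=9; D(5)=44; D(6)=265; D(7)=1,854. So valid n = 4, 5, 6.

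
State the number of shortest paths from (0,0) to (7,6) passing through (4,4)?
700

To (4,4): C(8,4)=70. From there: C(5,3)=10. Total: 700.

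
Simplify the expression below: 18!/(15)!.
4,896

This equals 18×17×16 = 4,896.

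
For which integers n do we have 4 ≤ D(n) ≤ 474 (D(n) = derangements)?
4, 5, 6

Explanation: Using D(n) = (n−1)[D(n−1) + D(n−2)] with D(1)=0, D(2)=1: D(3)=2; D(4)=9; D(5)=44; D(6)=265; D(7)=1,854. So valid n = 4, 5, 6.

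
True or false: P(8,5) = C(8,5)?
False

Working:
P(8,5) = 6,720 and C(8,5) = 56; P(n,r) = r! × C(n,r) so P > C whenever r ≥ 2.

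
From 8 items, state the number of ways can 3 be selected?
56
C(8,3) = 8! / (3! × (8-3)!)
         = 8! / (3! × 5!)
         = 56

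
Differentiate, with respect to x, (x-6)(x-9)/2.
d/dx[(x-6)(x-9)] = (x-9) + (x-6) = 2x - 15. Dividing by 2 gives (2x - 15)/2.
Final answer: (2x - 15)/2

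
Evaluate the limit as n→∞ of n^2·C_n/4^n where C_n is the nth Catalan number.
C_n ~ 4^n/(n^(3/2)√π), so n^2·C_n/4^n ~ n^(2 − 3/2)/√π → ∞.

Answer: ∞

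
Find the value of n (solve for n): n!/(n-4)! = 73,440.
18

Explanation: n!/(n-4)! = n×(n-1)×(n-2)×(n-3), a product of 4 consecutive integers ≈ (n−1.5)^4. 73,440^(1/4) + 1.5 ≈ 18.0; check n = 18: 18×17×16×15 = 73,440 ✓. So n = 18.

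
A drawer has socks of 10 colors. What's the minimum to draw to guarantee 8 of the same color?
71

Solution: Worst case: 7 of each = 70. One more: 71.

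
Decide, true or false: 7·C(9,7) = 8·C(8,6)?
Absorption identity k·C(n,k) = n·C(n-1,k-1). LHS = 7·36 = 252; RHS = 8·28 = 224.

Answer: False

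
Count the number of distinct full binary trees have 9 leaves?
1,430

Explanation: Using the Catalan number formula: C_n = C(2n, n) / (n+1)
C_8 = C(16, 8) / (8+1)
     = 12870 / 9
     = 1,430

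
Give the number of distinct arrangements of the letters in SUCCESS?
420
Word has 7 letters (S=3, U=1, C=2, E=1). Arrangements: 7!/Π(k!) = 420.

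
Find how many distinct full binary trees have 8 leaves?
429

Reasoning: Using the Catalan number formula: C_n = C(2n, n) / (n+1)
C_7 = C(14, 7) / (7+1)
     = 3432 / 8
     = 429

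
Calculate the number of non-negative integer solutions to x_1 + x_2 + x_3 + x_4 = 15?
816
C(15+4-1, 4-1) = 816.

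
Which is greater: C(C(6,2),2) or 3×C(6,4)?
C(C(6,2),2)

Explanation: C(C(6,2),2)=105, 3×C(6,4)=45.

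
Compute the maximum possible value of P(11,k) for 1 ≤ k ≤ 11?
39,916,800

Reasoning: P(11,k) increases in k, so maximum at k = 11: 11! = 39,916,800.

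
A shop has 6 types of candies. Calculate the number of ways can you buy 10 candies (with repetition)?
3,003

Solution: Stars and bars: C(10+6-1, 10) = C(15, 10) = 3,003.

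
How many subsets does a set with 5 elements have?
Each element can be included or excluded: 2^5 = 32.

Answer: 32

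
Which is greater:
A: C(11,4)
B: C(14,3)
B

Solution: A=C(11,4)=330, B=C(14,3)=364.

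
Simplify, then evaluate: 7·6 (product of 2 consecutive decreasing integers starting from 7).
42
This is P(7,2) = 7!/(5)! = 42.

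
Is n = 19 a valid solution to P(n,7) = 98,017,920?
No

Solution: P(19,7) = 19·18·17·16·15·14·13 = 253,955,520, which does not equal 98,017,920.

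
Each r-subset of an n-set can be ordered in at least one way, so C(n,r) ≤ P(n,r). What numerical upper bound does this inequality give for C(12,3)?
1,320

Working:
P(12,3) = 12·11·10 = 1,320, so C(12,3) ≤ 1,320. (The bound is loose by a factor of 3! = 6: C(12,3) = 1,320/6 = 220.)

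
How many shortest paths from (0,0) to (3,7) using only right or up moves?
120

Solution: Choose 3 rights from 10 moves: C(10,3) = 120.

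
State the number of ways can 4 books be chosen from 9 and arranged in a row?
3,024

Reasoning: P(9,4) = 9!/(9-4)! = 3,024.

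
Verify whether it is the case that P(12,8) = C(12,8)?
False

Solution: P(12,8) = 19,958,400 but C(12,8) = 495; they differ by a factor of 8! = 40320, so the statement does not hold.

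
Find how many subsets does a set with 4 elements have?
Each element can be included or excluded: 2^4 = 16.

Answer: 16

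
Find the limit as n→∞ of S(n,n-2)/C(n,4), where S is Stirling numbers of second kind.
3

Explanation: The leading term of S(n,n-2) as a polynomial in n is (3)!!·C(n,4), so the ratio → (3)!! = 3.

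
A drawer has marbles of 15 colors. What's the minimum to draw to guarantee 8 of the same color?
106

Explanation: Worst case: 7 of each = 105. One more: 106.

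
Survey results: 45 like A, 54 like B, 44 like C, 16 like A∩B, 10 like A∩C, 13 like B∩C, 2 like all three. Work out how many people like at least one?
|A∪B∪C| = 45+54+44-16-10-13+2 = 106.

Answer: 106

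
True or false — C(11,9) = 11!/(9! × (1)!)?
False
The correct denominator is 9!×2!, giving C(11,9) = 55; the stated RHS is 11!/(9!×1!) = 110 ≠ 55, so the statement does not hold.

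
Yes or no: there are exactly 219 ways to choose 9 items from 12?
No

Reasoning: C(12,9) = 220 ≠ 219.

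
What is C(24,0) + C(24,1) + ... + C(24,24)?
16,777,216

Solution: Sum of binomial coefficients = 2^24 = 16,777,216.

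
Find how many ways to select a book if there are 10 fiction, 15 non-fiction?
25

Working:
By the addition principle: 10 + 15 = 25.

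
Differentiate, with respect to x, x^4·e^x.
Product rule: d/dx[x^4]·e^x + x^4·d/dx[e^x] = 4x^{3}e^x + x^4e^x.

Answer: (4x^3 + x^4)e^x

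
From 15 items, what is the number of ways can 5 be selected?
3,003

Explanation: C(15,5) = 15! / (5! × (15-5)!)
         = 15! / (5! × 10!)
         = 3,003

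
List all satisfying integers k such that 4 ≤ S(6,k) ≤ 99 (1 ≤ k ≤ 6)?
2, 3, 4, 5

S(6,1)=1; S(6,2)=31; S(6,3)=90; S(6,4)=65; S(6,5)=15; S(6,6)=1. So valid k = 2, 3, 4, 5.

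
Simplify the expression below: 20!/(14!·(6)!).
This is C(20,14) = 38,760.

Answer: 38,760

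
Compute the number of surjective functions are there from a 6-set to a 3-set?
540

Solution: Onto functions = 3! × S(6,3)
First compute S(6,3) via recurrence:
Using the Stirling recurrence: S(n,k) = k·S(n-1,k) + S(n-1,k-1)
S(6,3) = 3·S(5,3) + S(5,2)
         = 3·25 + 15
         = 75 + 15
         = 90
Then: 6 × 90 = 540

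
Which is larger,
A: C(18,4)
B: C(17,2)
A

A=C(18,4)=3,060, B=C(17,2)=136.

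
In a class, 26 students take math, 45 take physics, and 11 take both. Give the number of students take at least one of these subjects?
60

Reasoning: |A∪B| = |A|+|B|-|A∩B| = 26+45-11 = 60.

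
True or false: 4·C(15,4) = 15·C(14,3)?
Absorption identity k·C(n,k) = n·C(n-1,k-1). LHS = 4·1365 = 5,460; RHS = 15·364 = 5,460.

Answer: True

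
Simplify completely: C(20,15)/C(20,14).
2/5

Explanation: C(n,k+1)/C(n,k) = (n−k)/(k+1). Here (20−14)/(14+1) = 6/15 = 2/5.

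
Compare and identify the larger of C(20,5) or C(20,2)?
C(20,5)

Working:
C(20,5)=15,504, C(20,2)=190.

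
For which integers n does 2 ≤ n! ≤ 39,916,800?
n! is strictly increasing; 2! = 2 and 11! = 39,916,800, so valid n = 2, 3, 4, 5, 6, 7, 8, 9, 10, 11.
Final answer: 2, 3, 4, 5, 6, 7, 8, 9, 10, 11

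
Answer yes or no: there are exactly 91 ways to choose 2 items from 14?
Yes

Explanation: C(14,2) = 91.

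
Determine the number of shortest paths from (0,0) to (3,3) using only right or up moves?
Choose 3 rights from 6 moves: C(6,3) = 20.
Final answer: 20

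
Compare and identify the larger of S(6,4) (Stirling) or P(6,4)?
S(6,4) = 4·S(5,4) + S(5,3) = 4·10 + 25 = 65; P(6,4) = 360.

Answer: P(6,4)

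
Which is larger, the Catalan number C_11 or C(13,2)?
C_11

Reasoning: C_11 = C(22,11)/(11+1) = 705,432/12 = 58,786; C(13,2) = 78.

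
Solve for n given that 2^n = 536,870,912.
29

Explanation: 536,870,912 = 1,024 × 1,024 × 512 = 2^10 × 2^10 × 2^9 = 2^29, so n = 29.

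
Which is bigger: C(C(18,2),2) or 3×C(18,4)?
C(C(18,2),2)
C(C(18,2),2)=11,628, 3×C(18,4)=9,180.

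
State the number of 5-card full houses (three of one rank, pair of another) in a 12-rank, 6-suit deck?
39,600

Triple rank: 12. Triple suits: C(6,3)=20. Pair rank: 11. Pair suits: C(6,2)=15. Total: 39,600.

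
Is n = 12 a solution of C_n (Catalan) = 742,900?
No

C_12 = C(24,12)/(12+1) = 2,704,156/13 = 208,012, which does not equal 742,900.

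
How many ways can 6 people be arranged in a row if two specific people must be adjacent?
240

Reasoning: Treat pair as unit: (6-1)! arrangements × 2 internal orders = 240.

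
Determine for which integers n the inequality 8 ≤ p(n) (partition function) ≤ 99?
6, 7, 8, 9, 10, 11, 12

Explanation: Tabulating p(n) via p(n) = p(n−1) + p(n−2) − p(n−5) − p(n−7) + …: p(5)=7; p(6)=11; p(7)=15; p(8)=22; p(9)=30; p(10)=42; p(11)=56; p(12)=77; p(13)=101. So valid n = 6, 7, 8, 9, 10, 11, 12.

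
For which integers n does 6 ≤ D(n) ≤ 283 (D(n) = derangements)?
4, 5, 6

Reasoning: Using D(n) = (n−1)[D(n−1) + D(n−2)] with D(1)=0, D(2)=1: D(3)=2; D(4)=9; D(5)=44; D(6)=265; D(7)=1,854. So valid n = 4, 5, 6.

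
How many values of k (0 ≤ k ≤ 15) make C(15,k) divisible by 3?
Checking C(15,k) mod 3 for k = 0..15: divisible at k = 1, 2, 4, 5, 7, 8, 10, 11, 13, 14. That's 10 values.

Answer: 10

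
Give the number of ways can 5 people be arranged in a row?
Arrangements of 5 distinct objects: 5! = 120.

Answer: 120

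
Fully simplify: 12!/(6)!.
665,280

Explanation: This equals 12×11×...×7 = 665,280.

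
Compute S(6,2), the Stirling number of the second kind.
31

Explanation: Using the Stirling recurrence: S(n,k) = k·S(n-1,k) + S(n-1,k-1)
S(6,2) = 2·S(5,2) + S(5,1)
         = 2·15 + 1
         = 30 + 1
         = 31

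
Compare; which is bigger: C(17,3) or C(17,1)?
C(17,3)

Working:
C(17,3)=680, C(17,1)=17.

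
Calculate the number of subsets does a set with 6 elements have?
64

Each element can be included or excluded: 2^6 = 64.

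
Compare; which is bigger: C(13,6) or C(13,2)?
C(13,6)
C(13,6)=1,716, C(13,2)=78.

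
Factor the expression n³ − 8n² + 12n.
n³ − 8n² + 12n = n(n² − 8n + 12) = n(n − 2)(n − 6).

Answer: n(n − 2)(n − 6)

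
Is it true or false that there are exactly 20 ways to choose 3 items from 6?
True

Reasoning: C(6,3) = 20.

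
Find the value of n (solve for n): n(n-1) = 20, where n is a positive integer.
5

n² − n − 20 = 0, so n = (1 ± √(1 + 4·20))/2 = (1 ± √81)/2 = (1 ± 9)/2, i.e. n = 5 or n = -4. Taking the positive root, n = 5 (check: 5×4 = 20).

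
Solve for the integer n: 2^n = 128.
7
2^7 = 128, so n = 7.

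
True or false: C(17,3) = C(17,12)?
False

Explanation: C(17,3) = 680 but C(17,12) = 6,188; symmetry gives C(17,3) = C(17,14), not C(17,12).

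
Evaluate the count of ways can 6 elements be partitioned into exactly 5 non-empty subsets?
15
This equals S(6,5), the Stirling number of the 2nd kind.
Using the Stirling recurrence: S(n,k) = k·S(n-1,k) + S(n-1,k-1)
S(6,5) = 5·S(5,5) + S(5,4)
         = 5·1 + 10
         = 5 + 10
         = 15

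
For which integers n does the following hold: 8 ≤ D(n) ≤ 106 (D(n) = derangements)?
Using D(n) = (n−1)[D(n−1) + D(n−2)] with D(1)=0, D(2)=1: D(3)=2; D(4)=9; D(5)=44; D(6)=265. So valid n = 4, 5.

Answer: 4, 5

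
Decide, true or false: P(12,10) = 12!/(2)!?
True

Permutation formula P(n,k) = n!/(n-k)!: 12!/2! = 479,001,600/2 = 239,500,800 = P(12,10). The statement holds.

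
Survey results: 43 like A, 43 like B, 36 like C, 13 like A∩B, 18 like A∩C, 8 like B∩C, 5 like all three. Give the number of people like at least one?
88

Working:
|A∪B∪C| = 43+43+36-13-18-8+5 = 88.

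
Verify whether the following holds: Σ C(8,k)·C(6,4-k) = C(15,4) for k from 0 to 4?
Vandermonde's identity gives C(14,4) = 1,001; RHS C(15,4) = 1,365.

Answer: False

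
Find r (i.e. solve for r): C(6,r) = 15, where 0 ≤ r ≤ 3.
2

Reasoning: C(6,r) is increasing for 0 ≤ r ≤ 3. Stepping up (C(6,r+1) = C(6,r)·(6−r)/(r+1)): C(6,1) = 6, C(6,2) = 15 ✓. So r = 2.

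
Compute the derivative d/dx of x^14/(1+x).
(14x^13(1+x) - x^14)/(1+x)²

Reasoning: Quotient rule: [14x^{13}(1+x) - x^14]/(1+x)².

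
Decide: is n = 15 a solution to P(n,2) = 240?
No
P(15,2) = 15·14 = 210, which does not equal 240.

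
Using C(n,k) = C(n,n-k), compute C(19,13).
27,132

Reasoning: C(19,13) = C(19,6) = 27,132.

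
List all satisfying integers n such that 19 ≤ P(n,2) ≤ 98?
5, 6, 7, 8, 9, 10

Solution: P(4,2)=12; P(5,2)=20; P(6,2)=30; P(7,2)=42; P(8,2)=56; P(9,2)=72; P(10,2)=90; P(11,2)=110. So valid n = 5, 6, 7, 8, 9, 10.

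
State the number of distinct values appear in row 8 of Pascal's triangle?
5

Row 8 has entries C(8,0)..C(8,8); by symmetry C(8,k)=C(8,8-k), giving 5 distinct values.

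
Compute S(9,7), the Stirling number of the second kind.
462
Using the Stirling recurrence: S(n,k) = k·S(n-1,k) + S(n-1,k-1)
S(9,7) = 7·S(8,7) + S(8,6)
         = 7·28 + 266
         = 196 + 266
         = 462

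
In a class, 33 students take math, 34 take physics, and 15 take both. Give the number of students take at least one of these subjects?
52

Solution: |A∪B| = |A|+|B|-|A∩B| = 33+34-15 = 52.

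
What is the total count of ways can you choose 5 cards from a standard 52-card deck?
C(52,5) = 2,598,960.

Answer: 2,598,960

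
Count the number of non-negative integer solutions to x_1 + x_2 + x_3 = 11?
C(11+3-1, 3-1) = 78.
Final answer: 78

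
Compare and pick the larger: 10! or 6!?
10!=3,628,800, 6!=720. 10! > 6!.
Final answer: 10!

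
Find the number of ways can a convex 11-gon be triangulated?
4,862
Using the Catalan number formula: C_n = C(2n, n) / (n+1)
C_9 = C(18, 9) / (9+1)
     = 48620 / 10
     = 4,862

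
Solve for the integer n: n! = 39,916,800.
n! is strictly increasing. 9! = 362,880, 10! = 3,628,800, 11! = 39,916,800 ✓. So n = 11.
Final answer: 11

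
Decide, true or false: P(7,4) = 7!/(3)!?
True

Reasoning: Permutation formula P(n,k) = n!/(n-k)!: 7!/3! = 5,040/6 = 840 = P(7,4). The statement holds.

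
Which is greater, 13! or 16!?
16!

Working:
13!=6,227,020,800, 16!=20,922,789,888,000. 16! > 13!.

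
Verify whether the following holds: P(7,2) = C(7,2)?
P(7,2) = 42 but C(7,2) = 21; they differ by a factor of 2! = 2, so the statement does not hold.
Final answer: False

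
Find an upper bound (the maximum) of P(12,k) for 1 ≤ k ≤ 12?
479,001,600

Explanation: P(12,k) increases in k, so maximum at k = 12: 12! = 479,001,600.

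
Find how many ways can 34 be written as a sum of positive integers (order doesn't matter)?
12,310
Pentagonal recurrence p(n) = p(n−1) + p(n−2) − p(n−5) − p(n−7) + …: p(34) = p(33) + p(32) − p(29) − p(27) + p(22) + p(19) − p(12) − p(8) = 10,143 + 8,349 − 4,565 − 3,010 + 1,002 + 490 − 77 − 22 = 12,310.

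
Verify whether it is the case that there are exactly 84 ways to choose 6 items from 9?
True

C(9,6) = 84.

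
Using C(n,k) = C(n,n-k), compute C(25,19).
177,100

Reasoning: C(25,19) = C(25,6) = 177,100.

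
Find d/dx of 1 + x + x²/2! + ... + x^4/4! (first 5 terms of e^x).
Differentiating term by term gives the first 4 terms of e^x.
Final answer: 1 + x + x²/2! + ... + x^3/3!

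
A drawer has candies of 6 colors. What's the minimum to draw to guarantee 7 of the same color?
37

Reasoning: Worst case: 6 of each = 36. One more: 37.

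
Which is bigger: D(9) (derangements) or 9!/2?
D(9) = (9-1)·[D(8) + D(7)] = 8·[14,833 + 1,854] = 133,496; 9!/2 = 362,880/2 = 181,440.

Answer: 9!/2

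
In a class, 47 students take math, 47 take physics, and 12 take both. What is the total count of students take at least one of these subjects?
82

Reasoning: |A∪B| = |A|+|B|-|A∩B| = 47+47-12 = 82.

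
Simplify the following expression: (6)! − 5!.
600

Working:
(6)! − 5! = (6)·5! − 5! = (6−1)·5! = 5·5! = 600.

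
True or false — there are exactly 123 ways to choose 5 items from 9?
C(9,5) = 126 ≠ 123.

Answer: False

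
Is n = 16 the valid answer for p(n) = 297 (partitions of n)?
Pentagonal recurrence p(n) = p(n−1) + p(n−2) − p(n−5) − p(n−7) + …: p(16) = p(15) + p(14) − p(11) − p(9) + p(4) + p(1) = 176 + 135 − 56 − 30 + 5 + 1 = 231, which does not equal 297.

Answer: No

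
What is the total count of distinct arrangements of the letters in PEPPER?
60

Word has 6 letters (P=3, E=2, R=1). Arrangements: 6!/Π(k!) = 60.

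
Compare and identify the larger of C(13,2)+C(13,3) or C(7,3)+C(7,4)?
First=364, Second=70.

Answer: C(13,2)+C(13,3)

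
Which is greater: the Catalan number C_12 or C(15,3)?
C_12

C_12 = C(24,12)/(12+1) = 2,704,156/13 = 208,012; C(15,3) = 455.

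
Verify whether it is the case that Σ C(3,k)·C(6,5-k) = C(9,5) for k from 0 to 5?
Vandermonde's identity gives C(9,5) = 126; RHS C(9,5) = 126.

Answer: True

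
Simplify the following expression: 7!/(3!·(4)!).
This is C(7,3) = 35.

Answer: 35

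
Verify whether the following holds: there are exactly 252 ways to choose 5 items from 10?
True

Solution: C(10,5) = 252.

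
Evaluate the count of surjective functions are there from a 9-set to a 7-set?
2,328,480

Reasoning: Onto functions = 7! × S(9,7)
First compute S(9,7) via recurrence:
Using the Stirling recurrence: S(n,k) = k·S(n-1,k) + S(n-1,k-1)
S(9,7) = 7·S(8,7) + S(8,6)
         = 7·28 + 266
         = 196 + 266
         = 462
Then: 5040 × 462 = 2,328,480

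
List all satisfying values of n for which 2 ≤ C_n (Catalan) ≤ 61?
C_1=1; C_2=2; C_3=5; C_4=14; C_5=42; C_6=132. So valid n = 2, 3, 4, 5.
Final answer: 2, 3, 4, 5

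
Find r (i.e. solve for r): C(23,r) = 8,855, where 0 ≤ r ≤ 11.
4

Working:
C(23,r) is increasing for 0 ≤ r ≤ 11. Stepping up (C(23,r+1) = C(23,r)·(23−r)/(r+1)): C(23,1) = 23, C(23,2) = 253, C(23,3) = 1,771, C(23,4) = 8,855 ✓. So r = 4.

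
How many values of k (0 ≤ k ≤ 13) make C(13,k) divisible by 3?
6

Checking C(13,k) mod 3 for k = 0..13: divisible at k = 2, 5, 6, 7, 8, 11. That's 6 values.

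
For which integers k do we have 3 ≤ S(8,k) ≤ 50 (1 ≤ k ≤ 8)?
S(8,1)=1; S(8,2)=127; S(8,3)=966; S(8,4)=1,701; S(8,5)=1,050; S(8,6)=266; S(8,7)=28; S(8,8)=1. So valid k = 7.
Final answer: 7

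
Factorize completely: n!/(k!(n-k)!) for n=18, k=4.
This is the binomial coefficient C(18,4) = 3,060.

Answer: C(18,4) = 3,060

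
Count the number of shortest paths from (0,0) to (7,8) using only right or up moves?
6,435

Solution: Choose 7 rights from 15 moves: C(15,7) = 6,435.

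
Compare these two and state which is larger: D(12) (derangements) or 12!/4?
D(12) = (12-1)·[D(11) + D(10)] = 11·[14,684,570 + 1,334,961] = 176,214,841; 12!/4 = 479,001,600/4 = 119,750,400.

Answer: D(12)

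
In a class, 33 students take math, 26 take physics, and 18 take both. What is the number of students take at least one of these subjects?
|A∪B| = |A|+|B|-|A∩B| = 33+26-18 = 41.
Final answer: 41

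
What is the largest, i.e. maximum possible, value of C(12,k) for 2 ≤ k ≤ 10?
924

Explanation: C(12,k) is maximised at the centre of the row: C(12,6) = 924.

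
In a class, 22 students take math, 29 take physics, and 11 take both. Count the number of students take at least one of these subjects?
40

Solution: |A∪B| = |A|+|B|-|A∩B| = 22+29-11 = 40.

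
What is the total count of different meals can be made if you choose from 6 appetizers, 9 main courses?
54
By the multiplication principle: 6 × 9 = 54.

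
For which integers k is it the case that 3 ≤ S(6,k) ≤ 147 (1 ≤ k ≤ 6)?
S(6,1)=1; S(6,2)=31; S(6,3)=90; S(6,4)=65; S(6,5)=15; S(6,6)=1. So valid k = 2, 3, 4, 5.
Final answer: 2, 3, 4, 5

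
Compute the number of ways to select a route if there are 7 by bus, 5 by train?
By the addition principle: 7 + 5 = 12.
Final answer: 12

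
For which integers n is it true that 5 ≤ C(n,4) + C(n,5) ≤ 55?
5, 6
C(4,4)+C(4,5)=1; C(5,4)+C(5,5)=6; C(6,4)+C(6,5)=21; C(7,4)+C(7,5)=56. So valid n = 5, 6.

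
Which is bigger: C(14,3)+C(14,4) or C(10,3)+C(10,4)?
C(14,3)+C(14,4)

Explanation: First=1,365, Second=330.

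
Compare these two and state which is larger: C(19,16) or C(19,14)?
C(19,14)

Solution: C(19,16)=969, C(19,14)=11,628.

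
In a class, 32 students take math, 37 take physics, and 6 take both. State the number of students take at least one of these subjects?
63

Reasoning: |A∪B| = |A|+|B|-|A∩B| = 32+37-6 = 63.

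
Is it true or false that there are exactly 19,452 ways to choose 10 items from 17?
False

Solution: C(17,10) = 19,448 ≠ 19452.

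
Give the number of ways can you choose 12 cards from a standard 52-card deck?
206,379,406,870

Solution: C(52,12) = 206,379,406,870.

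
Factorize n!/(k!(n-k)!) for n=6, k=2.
C(6,2) = 15

Solution: This is the binomial coefficient C(6,2) = 15.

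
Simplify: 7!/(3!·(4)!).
35

This is C(7,3) = 35.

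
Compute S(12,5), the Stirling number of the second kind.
1,379,400

Solution: Using the Stirling recurrence: S(n,k) = k·S(n-1,k) + S(n-1,k-1)
S(12,5) = 5·S(11,5) + S(11,4)
         = 5·246730 + 145750
         = 1233650 + 145750
         = 1,379,400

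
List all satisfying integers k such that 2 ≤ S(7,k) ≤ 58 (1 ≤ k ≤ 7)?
6

Working:
S(7,1)=1; S(7,2)=63; S(7,3)=301; S(7,4)=350; S(7,5)=140; S(7,6)=21; S(7,7)=1. So valid k = 6.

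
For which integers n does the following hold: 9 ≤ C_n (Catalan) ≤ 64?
4, 5

Explanation: C_3=5; C_4=14; C_5=42; C_6=132. So valid n = 4, 5.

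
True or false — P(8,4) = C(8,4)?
False

Explanation: P(8,4) = 1,680 but C(8,4) = 70; they differ by a factor of 4! = 24, so the statement does not hold.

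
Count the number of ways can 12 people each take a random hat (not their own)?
176,214,841

Working:
Using D(n) = (n-1)[D(n-1) + D(n-2)]:
D(12) = (12-1) × [D(11) + D(10)]
      = 11 × [14684570 + 1334961]
      = 11 × 16019531
      = 176,214,841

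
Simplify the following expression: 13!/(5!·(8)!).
1,287

Working:
This is C(13,5) = 1,287.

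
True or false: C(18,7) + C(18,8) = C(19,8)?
True

Pascal's identity C(n,k) + C(n,k+1) = C(n+1,k+1): 31,824 + 43,758 = 75,582 = C(19,8).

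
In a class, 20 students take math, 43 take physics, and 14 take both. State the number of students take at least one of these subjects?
|A∪B| = |A|+|B|-|A∩B| = 20+43-14 = 49.
Final answer: 49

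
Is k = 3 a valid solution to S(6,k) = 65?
No

Reasoning: S(6,3) = 3·S(5,3) + S(5,2) = 3·25 + 15 = 90, which does not equal 65.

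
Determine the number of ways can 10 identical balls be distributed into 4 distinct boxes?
286
C(10+4-1, 4-1) = C(13, 3) = 286.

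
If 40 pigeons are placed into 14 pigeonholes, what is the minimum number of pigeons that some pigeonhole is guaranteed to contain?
3

Reasoning: Pigeonhole: ⌈40/14⌉ = 3.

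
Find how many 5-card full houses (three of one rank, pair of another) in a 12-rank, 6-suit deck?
Triple rank: 12. Triple suits: C(6,3)=20. Pair rank: 11. Pair suits: C(6,2)=15. Total: 39,600.

Answer: 39,600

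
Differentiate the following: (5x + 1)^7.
35(5x + 1)^6

Working:
Chain rule: 7(5x+1)^{6} × 5 = 35(5x+1)^{6}.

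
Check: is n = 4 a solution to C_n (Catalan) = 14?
C_4 = C(8,4)/(4+1) = 70/5 = 14, which equals 14.
Final answer: Yes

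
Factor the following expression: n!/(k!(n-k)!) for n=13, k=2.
C(13,2) = 78

Working:
This is the binomial coefficient C(13,2) = 78.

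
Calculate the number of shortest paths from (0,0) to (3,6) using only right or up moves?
84

Explanation: Choose 3 rights from 9 moves: C(9,3) = 84.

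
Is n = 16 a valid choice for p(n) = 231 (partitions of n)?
Yes
Pentagonal recurrence p(n) = p(n−1) + p(n−2) − p(n−5) − p(n−7) + …: p(16) = p(15) + p(14) − p(11) − p(9) + p(4) + p(1) = 176 + 135 − 56 − 30 + 5 + 1 = 231, which equals 231.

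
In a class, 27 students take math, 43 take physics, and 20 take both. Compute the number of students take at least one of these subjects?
50

Solution: |A∪B| = |A|+|B|-|A∩B| = 27+43-20 = 50.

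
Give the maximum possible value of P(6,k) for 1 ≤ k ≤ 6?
720

Working:
P(6,k) increases in k, so maximum at k = 6: 6! = 720.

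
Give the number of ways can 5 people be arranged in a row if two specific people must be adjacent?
48
Treat pair as unit: (5-1)! arrangements × 2 internal orders = 48.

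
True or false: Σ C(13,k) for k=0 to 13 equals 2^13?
True

Working:
Binomial theorem: Σ C(13,k) = (1+1)^13 = 2^13 = 8,192; RHS 2^13 = 8,192.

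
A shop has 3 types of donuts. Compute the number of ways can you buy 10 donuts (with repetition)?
Stars and bars: C(10+3-1, 10) = C(12, 10) = 66.

Answer: 66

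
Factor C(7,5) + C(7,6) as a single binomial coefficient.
C(8,6)

By Pascal's identity: C(7,5) + C(7,6) = C(8,6) = 28.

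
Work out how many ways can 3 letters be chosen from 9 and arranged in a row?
504
P(9,3) = 9!/(9-3)! = 504.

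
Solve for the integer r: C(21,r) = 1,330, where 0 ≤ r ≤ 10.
C(21,r) is increasing for 0 ≤ r ≤ 10. Stepping up (C(21,r+1) = C(21,r)·(21−r)/(r+1)): C(21,1) = 21, C(21,2) = 210, C(21,3) = 1,330 ✓. So r = 3.
Final answer: 3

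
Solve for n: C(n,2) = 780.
40

Explanation: C(n,2) = n(n−1)/2! is increasing in n, and n(n−1) = 2!·780 = 1,560 ≈ (n−0.5)^2 gives n ≈ 40.0. Check: C(38,2) = 703, C(39,2) = 741, C(40,2) = 780 ✓. So n = 40.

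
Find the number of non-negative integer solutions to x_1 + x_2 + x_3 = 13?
105
C(13+3-1, 3-1) = 105.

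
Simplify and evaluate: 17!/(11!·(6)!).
This is C(17,11) = 12,376.

Answer: 12,376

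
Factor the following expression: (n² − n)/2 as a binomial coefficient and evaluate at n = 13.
C(n,2); C(13,2) = 78

Reasoning: (n² − n)/2 = n(n−1)/2 = C(n,2). At n = 13: C(13,2) = 78.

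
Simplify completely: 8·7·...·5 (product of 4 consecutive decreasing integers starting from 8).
1,680

Explanation: This is P(8,4) = 8!/(4)! = 1,680.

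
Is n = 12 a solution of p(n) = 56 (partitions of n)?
Pentagonal recurrence p(n) = p(n−1) + p(n−2) − p(n−5) − p(n−7) + …: p(12) = p(11) + p(10) − p(7) − p(5) + p(0) = 56 + 42 − 15 − 7 + 1 = 77, which does not equal 56.
Final answer: No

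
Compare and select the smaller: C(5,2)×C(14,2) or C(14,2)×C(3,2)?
C(14,2)×C(3,2)

C(5,2)×C(14,2)=910, C(14,2)×C(3,2)=273.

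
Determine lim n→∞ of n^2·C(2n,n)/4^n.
∞
C(2n,n) ~ 4^n/√(πn), so n^2·C(2n,n)/4^n ~ n^(2 − 1/2)/√π → ∞.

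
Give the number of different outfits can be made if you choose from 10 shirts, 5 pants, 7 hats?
350

By the multiplication principle: 10 × 5 × 7 = 350.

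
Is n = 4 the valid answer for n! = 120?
No
4! = 4·3! = 4·6 = 24, which does not equal 120.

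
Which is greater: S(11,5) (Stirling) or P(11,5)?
S(11,5)

Solution: S(11,5) = 5·S(10,5) + S(10,4) = 5·42,525 + 34,105 = 246,730; P(11,5) = 55,440.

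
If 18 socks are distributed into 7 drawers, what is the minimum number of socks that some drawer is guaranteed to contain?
3

Reasoning: Pigeonhole: ⌈18/7⌉ = 3.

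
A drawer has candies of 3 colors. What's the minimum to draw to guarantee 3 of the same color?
7

Solution: Worst case: 2 of each = 6. One more: 7.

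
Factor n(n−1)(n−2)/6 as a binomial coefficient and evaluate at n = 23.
C(n,3); C(23,3) = 1,771

Solution: n(n−1)(n−2)/6 = n!/(3!(n−3)!) = C(n,3). At n = 23: C(23,3) = 1,771.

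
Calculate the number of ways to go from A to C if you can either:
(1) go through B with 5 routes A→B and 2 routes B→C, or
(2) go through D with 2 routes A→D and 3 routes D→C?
Route via B: 5×2=10. Route via D: 2×3=6. Total: 16.

Answer: 16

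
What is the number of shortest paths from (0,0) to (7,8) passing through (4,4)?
2,450
To (4,4): C(8,4)=70. From there: C(7,3)=35. Total: 2,450.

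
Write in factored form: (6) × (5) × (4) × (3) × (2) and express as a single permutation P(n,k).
P(6,5) = 6!/(1)!

Reasoning: Product of 5 consecutive descending integers starting at 6: P(6,5) = 6!/1! = 720.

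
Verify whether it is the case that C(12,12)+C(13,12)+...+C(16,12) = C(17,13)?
True

Working:
Hockey stick identity gives Σ = C(17,13) = 2,380; RHS C(17,13) = 2,380.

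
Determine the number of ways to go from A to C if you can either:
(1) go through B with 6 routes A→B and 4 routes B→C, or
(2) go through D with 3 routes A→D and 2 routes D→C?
30

Explanation: Route via B: 6×4=24. Route via D: 3×2=6. Total: 30.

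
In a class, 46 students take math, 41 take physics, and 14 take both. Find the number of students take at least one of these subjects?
73

Reasoning: |A∪B| = |A|+|B|-|A∩B| = 46+41-14 = 73.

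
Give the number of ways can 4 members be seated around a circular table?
6

Working:
Circular arrangements: (4-1)! = 6.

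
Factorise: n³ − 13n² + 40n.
n(n − 5)(n − 8)

Working:
n³ − 13n² + 40n = n(n² − 13n + 40) = n(n − 5)(n − 8).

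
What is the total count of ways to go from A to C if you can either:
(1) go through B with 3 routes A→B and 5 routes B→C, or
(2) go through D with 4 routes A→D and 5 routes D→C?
35

Route via B: 3×5=15. Route via D: 4×5=20. Total: 35.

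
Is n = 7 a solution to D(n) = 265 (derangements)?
No

Working:
D(7) = (7-1)·[D(6) + D(5)] = 6·[265 + 44] = 1,854, which does not equal 265.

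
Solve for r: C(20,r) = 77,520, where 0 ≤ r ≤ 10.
7
C(20,r) is increasing for 0 ≤ r ≤ 10. Stepping up (C(20,r+1) = C(20,r)·(20−r)/(r+1)): C(20,1) = 20, C(20,2) = 190, C(20,3) = 1,140, C(20,4) = 4,845, C(20,5) = 15,504, C(20,6) = 38,760, C(20,7) = 77,520 ✓. So r = 7.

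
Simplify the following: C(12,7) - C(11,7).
462
C(12,7) - C(11,7) = C(11,6) = 462.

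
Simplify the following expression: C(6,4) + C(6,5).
21

Solution: By Pascal's identity: C(7,5) = 21.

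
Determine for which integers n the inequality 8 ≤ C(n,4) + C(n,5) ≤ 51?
6

Reasoning: C(5,4)+C(5,5)=6; C(6,4)+C(6,5)=21; C(7,4)+C(7,5)=56. So valid n = 6.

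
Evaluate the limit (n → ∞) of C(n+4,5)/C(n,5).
1

Solution: Both numerator and denominator grow as n^5/5! for large n, so the ratio → 1.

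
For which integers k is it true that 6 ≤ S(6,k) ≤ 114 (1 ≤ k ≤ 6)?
2, 3, 4, 5

Explanation: S(6,1)=1; S(6,2)=31; S(6,3)=90; S(6,4)=65; S(6,5)=15; S(6,6)=1. So valid k = 2, 3, 4, 5.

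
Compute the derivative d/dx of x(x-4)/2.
(2x - 4)/2

Reasoning: d/dx[(x-0)(x-4)] = (x-4) + (x-0) = 2x - 4. Dividing by 2 gives (2x - 4)/2.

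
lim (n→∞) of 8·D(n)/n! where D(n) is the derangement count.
8/e

D(n)/n! → 1/e, so 8·D(n)/n! → 8/e.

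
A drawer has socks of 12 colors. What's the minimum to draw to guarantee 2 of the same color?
Worst case: 1 of each = 12. One more: 13.
Final answer: 13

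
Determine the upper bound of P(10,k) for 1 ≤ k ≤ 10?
P(10,k) increases in k, so maximum at k = 10: 10! = 3,628,800.

Answer: 3,628,800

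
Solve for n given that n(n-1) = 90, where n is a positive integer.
10
n² − n − 90 = 0, so n = (1 ± √(1 + 4·90))/2 = (1 ± √361)/2 = (1 ± 19)/2, i.e. n = 10 or n = -9. Taking the positive root, n = 10 (check: 10×9 = 90).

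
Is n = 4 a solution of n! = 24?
Yes

Reasoning: 4! = 4·3! = 4·6 = 24, which equals 24.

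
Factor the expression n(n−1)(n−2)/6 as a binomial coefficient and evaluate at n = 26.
C(n,3); C(26,3) = 2,600

Reasoning: n(n−1)(n−2)/6 = n!/(3!(n−3)!) = C(n,3). At n = 26: C(26,3) = 2,600.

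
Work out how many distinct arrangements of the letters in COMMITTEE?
Word has 9 letters (C=1, O=1, M=2, I=1, T=2, E=2). Arrangements: 9!/Π(k!) = 45,360.
Final answer: 45,360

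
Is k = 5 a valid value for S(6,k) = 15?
Yes
S(6,5) = 5·S(5,5) + S(5,4) = 5·1 + 10 = 15, which equals 15.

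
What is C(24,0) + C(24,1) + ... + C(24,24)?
16,777,216

Solution: Sum of binomial coefficients = 2^24 = 16,777,216.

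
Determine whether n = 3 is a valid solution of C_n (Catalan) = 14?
No

C_3 = C(6,3)/(3+1) = 20/4 = 5, which does not equal 14.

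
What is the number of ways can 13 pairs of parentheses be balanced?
742,900

Using the Catalan number formula: C_n = C(2n, n) / (n+1)
C_13 = C(26, 13) / (13+1)
     = 10400600 / 14
     = 742,900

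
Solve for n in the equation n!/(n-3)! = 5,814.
n!/(n-3)! = n×(n-1)×(n-2), a product of 3 consecutive integers ≈ (n−1)^3. 5,814^(1/3) + 1 ≈ 19.0; check n = 19: 19×18×17 = 5,814 ✓. So n = 19.

Answer: 19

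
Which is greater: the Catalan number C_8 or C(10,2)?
C_8

Explanation: C_8 = C(16,8)/(8+1) = 12,870/9 = 1,430; C(10,2) = 45.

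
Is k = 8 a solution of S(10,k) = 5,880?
No

Explanation: S(10,8) = 8·S(9,8) + S(9,7) = 8·36 + 462 = 750, which does not equal 5,880.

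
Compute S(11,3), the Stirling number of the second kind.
28,501
Using the Stirling recurrence: S(n,k) = k·S(n-1,k) + S(n-1,k-1)
S(11,3) = 3·S(10,3) + S(10,2)
         = 3·9330 + 511
         = 27990 + 511
         = 28,501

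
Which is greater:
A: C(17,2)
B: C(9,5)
A
A=C(17,2)=136, B=C(9,5)=126.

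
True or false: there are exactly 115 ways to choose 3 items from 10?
C(10,3) = 120 ≠ 115.

Answer: False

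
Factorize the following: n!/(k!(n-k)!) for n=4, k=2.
This is the binomial coefficient C(4,2) = 6.

Answer: C(4,2) = 6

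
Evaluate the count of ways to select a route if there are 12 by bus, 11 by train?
23

Solution: By the addition principle: 12 + 11 = 23.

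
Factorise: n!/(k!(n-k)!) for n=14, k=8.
C(14,8) = 3,003

This is the binomial coefficient C(14,8) = 3,003.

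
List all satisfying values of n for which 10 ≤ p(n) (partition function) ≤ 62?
6, 7, 8, 9, 10, 11

Explanation: Tabulating p(n) via p(n) = p(n−1) + p(n−2) − p(n−5) − p(n−7) + …: p(5)=7; p(6)=11; p(7)=15; p(8)=22; p(9)=30; p(10)=42; p(11)=56; p(12)=77. So valid n = 6, 7, 8, 9, 10, 11.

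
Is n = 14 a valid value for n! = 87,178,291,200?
Yes

14! = 14·13! = 14·6,227,020,800 = 87,178,291,200, which equals 87,178,291,200.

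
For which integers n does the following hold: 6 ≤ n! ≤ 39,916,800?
3, 4, 5, 6, 7, 8, 9, 10, 11

Explanation: n! is strictly increasing; 3! = 6 and 11! = 39,916,800, so valid n = 3, 4, 5, 6, 7, 8, 9, 10, 11.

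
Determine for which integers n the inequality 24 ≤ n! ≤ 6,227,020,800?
4, 5, 6, 7, 8, 9, 10, 11, 12, 13

Solution: n! is strictly increasing; 4! = 24 and 13! = 6,227,020,800, so valid n = 4, 5, 6, 7, 8, 9, 10, 11, 12, 13.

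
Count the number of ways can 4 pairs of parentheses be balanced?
14
Using the Catalan number formula: C_n = C(2n, n) / (n+1)
C_4 = C(8, 4) / (4+1)
     = 70 / 5
     = 14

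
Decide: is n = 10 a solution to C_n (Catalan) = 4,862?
C_10 = C(20,10)/(10+1) = 184,756/11 = 16,796, which does not equal 4,862.
Final answer: No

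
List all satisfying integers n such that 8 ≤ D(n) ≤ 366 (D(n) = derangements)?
Using D(n) = (n−1)[D(n−1) + D(n−2)] with D(1)=0, D(2)=1: D(3)=2; D(4)=9; D(5)=44; D(6)=265; D(7)=1,854. So valid n = 4, 5, 6.

Answer: 4, 5, 6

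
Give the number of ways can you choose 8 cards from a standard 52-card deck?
752,538,150

Solution: C(52,8) = 752,538,150.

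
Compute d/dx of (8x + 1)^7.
56(8x + 1)^6

Reasoning: Chain rule: 7(8x+1)^{6} × 8 = 56(8x+1)^{6}.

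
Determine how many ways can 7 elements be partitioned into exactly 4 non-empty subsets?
350

Reasoning: This equals S(7,4), the Stirling number of the 2nd kind.
Using the Stirling recurrence: S(n,k) = k·S(n-1,k) + S(n-1,k-1)
S(7,4) = 4·S(6,4) + S(6,3)
         = 4·65 + 90
         = 260 + 90
         = 350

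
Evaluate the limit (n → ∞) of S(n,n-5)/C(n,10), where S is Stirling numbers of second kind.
945

Explanation: The leading term of S(n,n-5) as a polynomial in n is (9)!!·C(n,10), so the ratio → (9)!! = 945.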